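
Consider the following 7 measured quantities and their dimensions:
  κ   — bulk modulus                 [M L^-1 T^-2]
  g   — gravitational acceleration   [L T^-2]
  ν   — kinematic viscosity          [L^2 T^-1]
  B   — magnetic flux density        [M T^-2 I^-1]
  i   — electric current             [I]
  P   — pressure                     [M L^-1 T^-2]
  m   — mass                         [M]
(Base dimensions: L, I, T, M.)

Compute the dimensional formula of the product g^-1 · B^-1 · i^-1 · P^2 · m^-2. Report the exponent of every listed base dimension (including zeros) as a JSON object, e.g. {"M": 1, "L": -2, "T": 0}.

{"L": -3, "I": 0, "T": 0, "M": -1}

Dimensional matrix (L×I×T×M by κ×g×ν×B×i×P×m):
  L: [-1  1  2  0  0 -1  0]
  I: [ 0  0  0 -1  1  0  0]
  T: [-2 -2 -1 -2  0 -2  0]
  M: [ 1  0  0  1  0  1  1]
  [L]: (-1)·1+(-1)·0+(-1)·0+(2)·-1+(-2)·0 = -3
  [I]: (-1)·0+(-1)·-1+(-1)·1+(2)·0+(-2)·0 = 0
  [T]: (-1)·-2+(-1)·-2+(-1)·0+(2)·-2+(-2)·0 = 0
  [M]: (-1)·0+(-1)·1+(-1)·0+(2)·1+(-2)·1 = -1
⇒ L^-3 M^-1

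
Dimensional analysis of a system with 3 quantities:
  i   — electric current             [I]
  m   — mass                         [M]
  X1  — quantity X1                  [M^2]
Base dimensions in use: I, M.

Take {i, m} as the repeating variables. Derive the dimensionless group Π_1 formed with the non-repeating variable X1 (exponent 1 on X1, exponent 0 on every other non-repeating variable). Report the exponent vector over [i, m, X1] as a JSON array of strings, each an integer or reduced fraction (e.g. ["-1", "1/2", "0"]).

["0", "-2", "1"]

Write exponents as rows I,M / cols i,m,X1:
  I: [ 1  0  0]
  M: [ 0  1  2]
Row reduction gives pivot columns i,m; rank = 2
Repeat: i,m; free: X1
RREF:
  r0: [   1    0    0]
  r1: [   0    1    2]
Fix exponent of X1 at 1; solve each RREF row for its pivot's exponent:
  r0: exp(i) + (0)·1 = 0 ⇒ exp(i) = 0
  r1: exp(m) + (2)·1 = 0 ⇒ exp(m) = -2
Π_1 = m^-2 · X1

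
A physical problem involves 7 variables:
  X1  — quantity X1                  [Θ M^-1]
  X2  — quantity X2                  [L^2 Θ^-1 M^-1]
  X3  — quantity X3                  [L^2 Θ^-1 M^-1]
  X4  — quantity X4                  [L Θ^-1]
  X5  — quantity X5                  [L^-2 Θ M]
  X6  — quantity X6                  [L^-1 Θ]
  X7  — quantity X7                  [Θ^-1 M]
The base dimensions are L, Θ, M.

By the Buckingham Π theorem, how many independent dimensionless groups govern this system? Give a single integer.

Dimensional matrix (L×Θ×M by X1×X2×X3×X4×X5×X6×X7):
  L: [ 0  2  2  1 -2 -1  0]
  Θ: [ 1 -1 -1 -1  1  1 -1]
  M: [-1 -1 -1  0  1  0  1]
RREF → pivots at {X1,X2} ⇒ r = 2
Π count = n − r = 7 − 2 = 5

5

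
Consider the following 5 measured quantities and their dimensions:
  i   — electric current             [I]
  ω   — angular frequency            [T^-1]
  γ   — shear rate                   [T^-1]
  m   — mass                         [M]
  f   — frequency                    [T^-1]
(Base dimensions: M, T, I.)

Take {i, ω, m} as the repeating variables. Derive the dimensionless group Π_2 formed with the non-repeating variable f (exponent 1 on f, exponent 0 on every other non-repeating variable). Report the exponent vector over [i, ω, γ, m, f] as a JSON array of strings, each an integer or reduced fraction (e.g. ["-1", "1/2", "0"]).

Write exponents as rows M,T,I / cols i,ω,γ,m,f:
  M: [ 0  0  0  1  0]
  T: [ 0 -1 -1  0 -1]
  I: [ 1  0  0  0  0]
Echelon form has 3 nonzero rows (pivots: i,ω,m)
Repeat: i,ω,m; free: γ,f
RREF:
  r0: [   1    0    0    0    0]
  r1: [   0    1    1    0    1]
  r2: [   0    0    0    1    0]
Fix exponent of f at 1, γ at 0; solve each RREF row for its pivot's exponent:
  r0: exp(i) + (0)·1 = 0 ⇒ exp(i) = 0
  r1: exp(ω) + (1)·1 = 0 ⇒ exp(ω) = -1
  r2: exp(m) + (0)·1 = 0 ⇒ exp(m) = 0
Π_2 = ω^-1 · f

["0", "-1", "0", "0", "1"]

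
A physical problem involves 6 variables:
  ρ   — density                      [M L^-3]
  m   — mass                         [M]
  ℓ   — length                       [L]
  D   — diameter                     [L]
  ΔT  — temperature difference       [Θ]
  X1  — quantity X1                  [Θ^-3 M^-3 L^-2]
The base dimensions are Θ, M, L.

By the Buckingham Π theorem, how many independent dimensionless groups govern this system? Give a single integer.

Write exponents as rows Θ,M,L / cols ρ,m,ℓ,D,ΔT,X1:
  Θ: [ 0  0  0  0  1 -3]
  M: [ 1  1  0  0  0 -3]
  L: [-3  0  1  1  0 -2]
Echelon form has 3 nonzero rows (pivots: ρ,m,ΔT)
Π count = n − r = 6 − 3 = 3

3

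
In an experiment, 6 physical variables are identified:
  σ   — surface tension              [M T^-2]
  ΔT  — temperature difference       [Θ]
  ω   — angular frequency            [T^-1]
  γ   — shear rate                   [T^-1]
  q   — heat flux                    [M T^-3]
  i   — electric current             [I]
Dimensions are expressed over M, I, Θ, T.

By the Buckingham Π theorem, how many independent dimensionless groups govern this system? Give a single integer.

2

Exponent matrix [M,I,Θ,T] × [σ,ΔT,ω,γ,q,i]:
  M: [ 1  0  0  0  1  0]
  I: [ 0  0  0  0  0  1]
  Θ: [ 0  1  0  0  0  0]
  T: [-2  0 -1 -1 -3  0]
Echelon form has 4 nonzero rows (pivots: σ,ΔT,ω,i)
n=6, r=4 ⇒ 2 dimensionless groups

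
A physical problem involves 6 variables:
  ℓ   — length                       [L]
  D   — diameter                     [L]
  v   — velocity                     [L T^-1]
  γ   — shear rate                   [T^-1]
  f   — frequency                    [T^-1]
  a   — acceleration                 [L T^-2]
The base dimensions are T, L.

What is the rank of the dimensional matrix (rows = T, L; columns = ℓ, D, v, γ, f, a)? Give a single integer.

2

Dimensional matrix (T×L by ℓ×D×v×γ×f×a):
  T: [ 0  0 -1 -1 -1 -2]
  L: [ 1  1  1  0  0  1]
RREF → pivots at {ℓ,v} ⇒ r = 2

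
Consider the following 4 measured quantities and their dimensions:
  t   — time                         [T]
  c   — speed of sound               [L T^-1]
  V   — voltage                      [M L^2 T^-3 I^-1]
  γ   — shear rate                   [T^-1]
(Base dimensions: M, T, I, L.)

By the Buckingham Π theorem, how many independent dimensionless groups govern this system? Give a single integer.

1

Dimensional matrix (M×T×I×L by t×c×V×γ):
  M: [ 0  0  1  0]
  T: [ 1 -1 -3 -1]
  I: [ 0  0 -1  0]
  L: [ 0  1  2  0]
Row reduction gives pivot columns t,c,V; rank = 3
4 vars − rank 3 = 1 Π group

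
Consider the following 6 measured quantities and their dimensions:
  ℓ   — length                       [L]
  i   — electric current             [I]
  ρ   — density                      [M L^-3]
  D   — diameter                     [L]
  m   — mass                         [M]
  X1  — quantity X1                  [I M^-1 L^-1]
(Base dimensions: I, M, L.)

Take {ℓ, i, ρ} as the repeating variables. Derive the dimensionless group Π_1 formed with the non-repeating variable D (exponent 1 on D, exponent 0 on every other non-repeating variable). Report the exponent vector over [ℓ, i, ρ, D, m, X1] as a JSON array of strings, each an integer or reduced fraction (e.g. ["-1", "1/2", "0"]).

Write exponents as rows I,M,L / cols ℓ,i,ρ,D,m,X1:
  I: [ 0  1  0  0  0  1]
  M: [ 0  0  1  0  1 -1]
  L: [ 1  0 -3  1  0 -1]
RREF → pivots at {ℓ,i,ρ} ⇒ r = 3
Repeat: ℓ,i,ρ; free: D,m,X1
RREF:
  r0: [   1    0    0    1    3   -4]
  r1: [   0    1    0    0    0    1]
  r2: [   0    0    1    0    1   -1]
Fix exponent of D at 1, m at 0, X1 at 0; solve each RREF row for its pivot's exponent:
  r0: exp(ℓ) + (1)·1 = 0 ⇒ exp(ℓ) = -1
  r1: exp(i) + (0)·1 = 0 ⇒ exp(i) = 0
  r2: exp(ρ) + (0)·1 = 0 ⇒ exp(ρ) = 0
Π_1 = ℓ^-1 · D

["-1", "0", "0", "1", "0", "0"]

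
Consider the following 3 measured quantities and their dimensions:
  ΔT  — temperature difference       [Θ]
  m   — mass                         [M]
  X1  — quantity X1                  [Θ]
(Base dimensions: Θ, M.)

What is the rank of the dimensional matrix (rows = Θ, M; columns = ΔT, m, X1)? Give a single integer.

2

Write exponents as rows Θ,M / cols ΔT,m,X1:
  Θ: [ 1  0  1]
  M: [ 0  1  0]
Row reduction gives pivot columns ΔT,m; rank = 2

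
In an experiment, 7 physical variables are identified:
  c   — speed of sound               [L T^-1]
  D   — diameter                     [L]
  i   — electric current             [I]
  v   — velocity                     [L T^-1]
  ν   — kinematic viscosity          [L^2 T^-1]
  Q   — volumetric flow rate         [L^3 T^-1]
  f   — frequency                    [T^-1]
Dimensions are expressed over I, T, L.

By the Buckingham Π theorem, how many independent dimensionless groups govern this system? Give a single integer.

4

Dimensional matrix (I×T×L by c×D×i×v×ν×Q×f):
  I: [ 0  0  1  0  0  0  0]
  T: [-1  0  0 -1 -1 -1 -1]
  L: [ 1  1  0  1  2  3  0]
RREF → pivots at {c,D,i} ⇒ r = 3
n=7, r=3 ⇒ 4 dimensionless groups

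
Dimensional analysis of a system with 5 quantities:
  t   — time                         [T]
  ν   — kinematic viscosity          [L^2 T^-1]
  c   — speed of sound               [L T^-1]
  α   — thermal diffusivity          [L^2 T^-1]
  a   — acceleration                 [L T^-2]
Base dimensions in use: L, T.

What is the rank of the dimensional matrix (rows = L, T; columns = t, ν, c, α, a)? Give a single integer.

2

Write exponents as rows L,T / cols t,ν,c,α,a:
  L: [ 0  2  1  2  1]
  T: [ 1 -1 -1 -1 -2]
RREF → pivots at {t,ν} ⇒ r = 2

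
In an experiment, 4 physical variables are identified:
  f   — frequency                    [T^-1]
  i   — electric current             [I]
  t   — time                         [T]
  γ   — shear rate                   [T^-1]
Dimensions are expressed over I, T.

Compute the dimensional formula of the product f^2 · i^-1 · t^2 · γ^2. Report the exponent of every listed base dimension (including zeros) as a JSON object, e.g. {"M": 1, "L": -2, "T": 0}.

{"I": -1, "T": -2}

Exponent matrix [I,T] × [f,i,t,γ]:
  I: [ 0  1  0  0]
  T: [-1  0  1 -1]
  [I]: (2)·0+(-1)·1+(2)·0+(2)·0 = -1
  [T]: (2)·-1+(-1)·0+(2)·1+(2)·-1 = -2
⇒ I^-1 T^-2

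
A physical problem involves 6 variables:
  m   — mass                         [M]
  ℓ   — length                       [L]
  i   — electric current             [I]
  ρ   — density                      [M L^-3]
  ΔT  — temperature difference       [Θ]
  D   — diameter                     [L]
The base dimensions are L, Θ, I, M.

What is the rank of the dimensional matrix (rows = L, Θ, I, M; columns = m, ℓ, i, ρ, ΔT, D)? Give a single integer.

4

Dimensional matrix (L×Θ×I×M by m×ℓ×i×ρ×ΔT×D):
  L: [ 0  1  0 -3  0  1]
  Θ: [ 0  0  0  0  1  0]
  I: [ 0  0  1  0  0  0]
  M: [ 1  0  0  1  0  0]
RREF → pivots at {m,ℓ,i,ΔT} ⇒ r = 4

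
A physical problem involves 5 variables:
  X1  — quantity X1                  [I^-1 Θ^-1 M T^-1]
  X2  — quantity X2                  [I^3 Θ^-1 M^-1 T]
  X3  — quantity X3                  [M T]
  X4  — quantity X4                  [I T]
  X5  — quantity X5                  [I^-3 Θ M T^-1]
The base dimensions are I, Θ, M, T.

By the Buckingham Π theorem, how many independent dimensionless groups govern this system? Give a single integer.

2

Exponent matrix [I,Θ,M,T] × [X1,X2,X3,X4,X5]:
  I: [-1  3  0  1 -3]
  Θ: [-1 -1  0  0  1]
  M: [ 1 -1  1  0  1]
  T: [-1  1  1  1 -1]
Row reduction gives pivot columns X1,X2,X3; rank = 3
n=5, r=3 ⇒ 2 dimensionless groups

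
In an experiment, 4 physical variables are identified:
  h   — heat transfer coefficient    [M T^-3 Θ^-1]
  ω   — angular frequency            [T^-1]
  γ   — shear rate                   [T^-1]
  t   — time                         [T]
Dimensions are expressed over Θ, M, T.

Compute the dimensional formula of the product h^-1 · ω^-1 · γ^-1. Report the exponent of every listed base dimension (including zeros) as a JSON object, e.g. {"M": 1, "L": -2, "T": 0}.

Write exponents as rows Θ,M,T / cols h,ω,γ,t:
  Θ: [-1  0  0  0]
  M: [ 1  0  0  0]
  T: [-3 -1 -1  1]
  [Θ]: (-1)·-1+(-1)·0+(-1)·0 = 1
  [M]: (-1)·1+(-1)·0+(-1)·0 = -1
  [T]: (-1)·-3+(-1)·-1+(-1)·-1 = 5
⇒ Θ M^-1 T^5

{"Θ": 1, "M": -1, "T": 5}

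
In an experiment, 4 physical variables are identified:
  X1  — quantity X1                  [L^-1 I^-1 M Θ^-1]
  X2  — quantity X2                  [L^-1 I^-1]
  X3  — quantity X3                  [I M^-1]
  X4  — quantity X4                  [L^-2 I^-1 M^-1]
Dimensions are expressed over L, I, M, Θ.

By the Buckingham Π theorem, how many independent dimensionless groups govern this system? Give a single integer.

Dimensional matrix (L×I×M×Θ by X1×X2×X3×X4):
  L: [-1 -1  0 -2]
  I: [-1 -1  1 -1]
  M: [ 1  0 -1 -1]
  Θ: [-1  0  0  0]
Row reduction gives pivot columns X1,X2,X3; rank = 3
Π count = n − r = 4 − 3 = 1

1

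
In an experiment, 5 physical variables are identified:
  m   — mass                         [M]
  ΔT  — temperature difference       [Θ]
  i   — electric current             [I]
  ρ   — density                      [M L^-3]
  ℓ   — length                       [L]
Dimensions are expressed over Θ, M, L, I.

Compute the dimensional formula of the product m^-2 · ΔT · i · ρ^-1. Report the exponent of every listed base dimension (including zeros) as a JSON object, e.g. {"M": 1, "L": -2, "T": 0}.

Write exponents as rows Θ,M,L,I / cols m,ΔT,i,ρ,ℓ:
  Θ: [ 0  1  0  0  0]
  M: [ 1  0  0  1  0]
  L: [ 0  0  0 -3  1]
  I: [ 0  0  1  0  0]
  [Θ]: (-2)·0+(1)·1+(1)·0+(-1)·0 = 1
  [M]: (-2)·1+(1)·0+(1)·0+(-1)·1 = -3
  [L]: (-2)·0+(1)·0+(1)·0+(-1)·-3 = 3
  [I]: (-2)·0+(1)·0+(1)·1+(-1)·0 = 1
⇒ Θ M^-3 L^3 I

{"Θ": 1, "M": -3, "L": 3, "I": 1}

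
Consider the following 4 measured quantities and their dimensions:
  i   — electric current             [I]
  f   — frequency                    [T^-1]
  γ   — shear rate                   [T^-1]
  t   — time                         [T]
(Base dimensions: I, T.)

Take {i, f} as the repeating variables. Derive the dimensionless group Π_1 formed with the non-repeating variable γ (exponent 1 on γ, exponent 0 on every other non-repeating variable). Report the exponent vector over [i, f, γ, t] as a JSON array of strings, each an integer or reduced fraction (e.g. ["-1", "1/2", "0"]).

Exponent matrix [I,T] × [i,f,γ,t]:
  I: [ 1  0  0  0]
  T: [ 0 -1 -1  1]
RREF → pivots at {i,f} ⇒ r = 2
Repeat: i,f; free: γ,t
RREF:
  r0: [   1    0    0    0]
  r1: [   0    1    1   -1]
Fix exponent of γ at 1, t at 0; solve each RREF row for its pivot's exponent:
  r0: exp(i) + (0)·1 = 0 ⇒ exp(i) = 0
  r1: exp(f) + (1)·1 = 0 ⇒ exp(f) = -1
Π_1 = f^-1 · γ

["0", "-1", "1", "0"]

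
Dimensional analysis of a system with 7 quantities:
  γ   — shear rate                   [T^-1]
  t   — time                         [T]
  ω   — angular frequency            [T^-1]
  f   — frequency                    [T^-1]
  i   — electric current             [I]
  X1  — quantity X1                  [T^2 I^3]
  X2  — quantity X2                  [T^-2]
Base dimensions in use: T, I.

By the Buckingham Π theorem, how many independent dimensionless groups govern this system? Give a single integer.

5

Exponent matrix [T,I] × [γ,t,ω,f,i,X1,X2]:
  T: [-1  1 -1 -1  0  2 -2]
  I: [ 0  0  0  0  1  3  0]
RREF → pivots at {γ,i} ⇒ r = 2
n=7, r=2 ⇒ 5 dimensionless groups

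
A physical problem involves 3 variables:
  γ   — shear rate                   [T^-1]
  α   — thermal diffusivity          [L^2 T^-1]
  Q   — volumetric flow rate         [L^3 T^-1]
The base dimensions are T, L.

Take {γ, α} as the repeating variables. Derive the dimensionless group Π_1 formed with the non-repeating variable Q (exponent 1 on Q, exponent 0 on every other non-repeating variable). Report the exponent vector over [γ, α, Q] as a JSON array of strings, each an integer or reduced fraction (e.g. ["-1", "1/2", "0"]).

["1/2", "-3/2", "1"]

Exponent matrix [T,L] × [γ,α,Q]:
  T: [-1 -1 -1]
  L: [ 0  2  3]
Row reduction gives pivot columns γ,α; rank = 2
Pivot set = {γ,α}, free = {Q}
RREF:
  r0: [   1    0 -1/2]
  r1: [   0    1  3/2]
Fix exponent of Q at 1; solve each RREF row for its pivot's exponent:
  r0: exp(γ) + (-1/2)·1 = 0 ⇒ exp(γ) = 1/2
  r1: exp(α) + (3/2)·1 = 0 ⇒ exp(α) = -3/2
Π_1 = γ^(1/2) · α^(-3/2) · Q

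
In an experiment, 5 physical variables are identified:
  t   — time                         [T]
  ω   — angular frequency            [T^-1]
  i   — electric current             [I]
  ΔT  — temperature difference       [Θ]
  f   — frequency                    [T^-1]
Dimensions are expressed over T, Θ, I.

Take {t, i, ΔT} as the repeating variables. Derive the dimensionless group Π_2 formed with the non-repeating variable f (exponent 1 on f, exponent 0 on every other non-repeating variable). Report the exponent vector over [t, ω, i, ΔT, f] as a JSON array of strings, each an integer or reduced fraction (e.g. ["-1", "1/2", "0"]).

Exponent matrix [T,Θ,I] × [t,ω,i,ΔT,f]:
  T: [ 1 -1  0  0 -1]
  Θ: [ 0  0  0  1  0]
  I: [ 0  0  1  0  0]
Row reduction gives pivot columns t,i,ΔT; rank = 3
Pivot set = {t,i,ΔT}, free = {ω,f}
RREF:
  r0: [   1   -1    0    0   -1]
  r1: [   0    0    1    0    0]
  r2: [   0    0    0    1    0]
Fix exponent of f at 1, ω at 0; solve each RREF row for its pivot's exponent:
  r0: exp(t) + (-1)·1 = 0 ⇒ exp(t) = 1
  r1: exp(i) + (0)·1 = 0 ⇒ exp(i) = 0
  r2: exp(ΔT) + (0)·1 = 0 ⇒ exp(ΔT) = 0
Π_2 = t · f

["1", "0", "0", "0", "1"]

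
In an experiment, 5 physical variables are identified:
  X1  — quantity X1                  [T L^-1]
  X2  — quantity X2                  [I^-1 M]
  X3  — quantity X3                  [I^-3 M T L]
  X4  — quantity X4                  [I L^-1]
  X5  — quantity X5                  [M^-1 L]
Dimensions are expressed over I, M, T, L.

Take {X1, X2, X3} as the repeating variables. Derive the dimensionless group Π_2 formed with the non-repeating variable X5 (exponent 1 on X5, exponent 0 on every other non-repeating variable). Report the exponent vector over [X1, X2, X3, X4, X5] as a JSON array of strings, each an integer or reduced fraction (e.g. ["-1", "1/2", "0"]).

Exponent matrix [I,M,T,L] × [X1,X2,X3,X4,X5]:
  I: [ 0 -1 -3  1  0]
  M: [ 0  1  1  0 -1]
  T: [ 1  0  1  0  0]
  L: [-1  0  1 -1  1]
Echelon form has 3 nonzero rows (pivots: X1,X2,X3)
Repeat: X1,X2,X3; free: X4,X5
RREF:
  r0: [   1    0    0  1/2 -1/2]
  r1: [   0    1    0  1/2 -3/2]
  r2: [   0    0    1 -1/2  1/2]
  r3: [   0    0    0    0    0]
Fix exponent of X5 at 1, X4 at 0; solve each RREF row for its pivot's exponent:
  r0: exp(X1) + (-1/2)·1 = 0 ⇒ exp(X1) = 1/2
  r1: exp(X2) + (-3/2)·1 = 0 ⇒ exp(X2) = 3/2
  r2: exp(X3) + (1/2)·1 = 0 ⇒ exp(X3) = -1/2
Π_2 = X1^(1/2) · X2^(3/2) · X3^(-1/2) · X5

["1/2", "3/2", "-1/2", "0", "1"]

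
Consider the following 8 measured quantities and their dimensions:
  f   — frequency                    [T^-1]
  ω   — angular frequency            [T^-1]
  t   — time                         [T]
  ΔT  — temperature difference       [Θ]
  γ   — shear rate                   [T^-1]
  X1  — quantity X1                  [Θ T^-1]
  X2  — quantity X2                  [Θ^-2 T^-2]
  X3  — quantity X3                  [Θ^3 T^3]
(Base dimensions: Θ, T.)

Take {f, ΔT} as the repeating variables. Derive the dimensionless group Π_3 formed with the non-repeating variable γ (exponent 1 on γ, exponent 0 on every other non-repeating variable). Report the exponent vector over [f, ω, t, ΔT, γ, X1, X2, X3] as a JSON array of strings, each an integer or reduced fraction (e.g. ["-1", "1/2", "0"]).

["-1", "0", "0", "0", "1", "0", "0", "0"]

Write exponents as rows Θ,T / cols f,ω,t,ΔT,γ,X1,X2,X3:
  Θ: [ 0  0  0  1  0  1 -2  3]
  T: [-1 -1  1  0 -1 -1 -2  3]
Row reduction gives pivot columns f,ΔT; rank = 2
Repeat: f,ΔT; free: ω,t,γ,X1,X2,X3
RREF:
  r0: [   1    1   -1    0    1    1    2   -3]
  r1: [   0    0    0    1    0    1   -2    3]
Fix exponent of γ at 1, ω at 0, t at 0, X1 at 0, X2 at 0, X3 at 0; solve each RREF row for its pivot's exponent:
  r0: exp(f) + (1)·1 = 0 ⇒ exp(f) = -1
  r1: exp(ΔT) + (0)·1 = 0 ⇒ exp(ΔT) = 0
Π_3 = f^-1 · γ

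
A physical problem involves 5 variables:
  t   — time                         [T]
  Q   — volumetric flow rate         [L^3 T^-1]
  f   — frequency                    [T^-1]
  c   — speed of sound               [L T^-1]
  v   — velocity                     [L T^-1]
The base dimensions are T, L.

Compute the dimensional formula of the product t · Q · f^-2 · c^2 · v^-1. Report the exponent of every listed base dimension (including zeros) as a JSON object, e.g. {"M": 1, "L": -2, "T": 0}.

{"T": 1, "L": 4}

Exponent matrix [T,L] × [t,Q,f,c,v]:
  T: [ 1 -1 -1 -1 -1]
  L: [ 0  3  0  1  1]
  [T]: (1)·1+(1)·-1+(-2)·-1+(2)·-1+(-1)·-1 = 1
  [L]: (1)·0+(1)·3+(-2)·0+(2)·1+(-1)·1 = 4
⇒ T L^4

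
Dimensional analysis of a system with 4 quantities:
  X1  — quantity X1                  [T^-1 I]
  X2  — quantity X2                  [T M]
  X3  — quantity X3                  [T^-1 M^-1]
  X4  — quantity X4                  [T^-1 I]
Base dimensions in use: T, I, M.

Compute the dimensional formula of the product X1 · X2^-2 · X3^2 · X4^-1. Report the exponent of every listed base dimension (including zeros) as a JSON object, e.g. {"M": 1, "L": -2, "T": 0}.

Dimensional matrix (T×I×M by X1×X2×X3×X4):
  T: [-1  1 -1 -1]
  I: [ 1  0  0  1]
  M: [ 0  1 -1  0]
  [T]: (1)·-1+(-2)·1+(2)·-1+(-1)·-1 = -4
  [I]: (1)·1+(-2)·0+(2)·0+(-1)·1 = 0
  [M]: (1)·0+(-2)·1+(2)·-1+(-1)·0 = -4
⇒ T^-4 M^-4

{"T": -4, "I": 0, "M": -4}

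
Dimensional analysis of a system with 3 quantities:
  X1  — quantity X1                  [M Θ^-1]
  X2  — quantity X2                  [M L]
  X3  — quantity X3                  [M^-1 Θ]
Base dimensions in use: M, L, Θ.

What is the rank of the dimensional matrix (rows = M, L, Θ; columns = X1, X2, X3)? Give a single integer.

Exponent matrix [M,L,Θ] × [X1,X2,X3]:
  M: [ 1  1 -1]
  L: [ 0  1  0]
  Θ: [-1  0  1]
Echelon form has 2 nonzero rows (pivots: X1,X2)

2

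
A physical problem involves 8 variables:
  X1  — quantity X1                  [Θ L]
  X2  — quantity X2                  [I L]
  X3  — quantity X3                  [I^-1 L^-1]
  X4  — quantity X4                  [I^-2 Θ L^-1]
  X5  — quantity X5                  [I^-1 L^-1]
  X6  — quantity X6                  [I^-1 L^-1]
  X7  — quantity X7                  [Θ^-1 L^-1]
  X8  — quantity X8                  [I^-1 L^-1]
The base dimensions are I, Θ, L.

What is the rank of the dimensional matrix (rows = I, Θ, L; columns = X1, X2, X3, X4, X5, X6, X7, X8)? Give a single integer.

Dimensional matrix (I×Θ×L by X1×X2×X3×X4×X5×X6×X7×X8):
  I: [ 0  1 -1 -2 -1 -1  0 -1]
  Θ: [ 1  0  0  1  0  0 -1  0]
  L: [ 1  1 -1 -1 -1 -1 -1 -1]
RREF → pivots at {X1,X2} ⇒ r = 2

2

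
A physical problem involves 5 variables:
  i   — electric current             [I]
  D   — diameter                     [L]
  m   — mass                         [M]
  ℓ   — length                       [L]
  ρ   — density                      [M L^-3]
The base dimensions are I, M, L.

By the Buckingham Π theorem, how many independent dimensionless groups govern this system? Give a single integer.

2

Dimensional matrix (I×M×L by i×D×m×ℓ×ρ):
  I: [ 1  0  0  0  0]
  M: [ 0  0  1  0  1]
  L: [ 0  1  0  1 -3]
Row reduction gives pivot columns i,D,m; rank = 3
5 vars − rank 3 = 2 Π groups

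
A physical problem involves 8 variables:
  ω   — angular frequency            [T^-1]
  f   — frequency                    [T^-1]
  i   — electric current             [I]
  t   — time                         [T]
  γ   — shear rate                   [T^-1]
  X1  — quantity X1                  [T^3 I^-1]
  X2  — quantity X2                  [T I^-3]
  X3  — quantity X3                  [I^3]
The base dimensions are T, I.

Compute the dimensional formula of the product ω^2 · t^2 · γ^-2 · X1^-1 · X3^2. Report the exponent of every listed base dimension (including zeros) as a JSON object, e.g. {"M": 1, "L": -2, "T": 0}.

{"T": -1, "I": 7}

Dimensional matrix (T×I by ω×f×i×t×γ×X1×X2×X3):
  T: [-1 -1  0  1 -1  3  1  0]
  I: [ 0  0  1  0  0 -1 -3  3]
  [T]: (2)·-1+(2)·1+(-2)·-1+(-1)·3+(2)·0 = -1
  [I]: (2)·0+(2)·0+(-2)·0+(-1)·-1+(2)·3 = 7
⇒ T^-1 I^7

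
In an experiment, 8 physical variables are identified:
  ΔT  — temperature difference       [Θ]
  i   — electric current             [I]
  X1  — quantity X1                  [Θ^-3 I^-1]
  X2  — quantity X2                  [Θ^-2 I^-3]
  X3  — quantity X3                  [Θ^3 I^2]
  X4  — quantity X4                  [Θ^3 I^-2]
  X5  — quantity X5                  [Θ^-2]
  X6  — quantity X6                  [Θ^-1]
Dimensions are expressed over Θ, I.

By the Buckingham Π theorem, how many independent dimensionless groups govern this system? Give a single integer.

Exponent matrix [Θ,I] × [ΔT,i,X1,X2,X3,X4,X5,X6]:
  Θ: [ 1  0 -3 -2  3  3 -2 -1]
  I: [ 0  1 -1 -3  2 -2  0  0]
RREF → pivots at {ΔT,i} ⇒ r = 2
n=8, r=2 ⇒ 6 dimensionless groups

6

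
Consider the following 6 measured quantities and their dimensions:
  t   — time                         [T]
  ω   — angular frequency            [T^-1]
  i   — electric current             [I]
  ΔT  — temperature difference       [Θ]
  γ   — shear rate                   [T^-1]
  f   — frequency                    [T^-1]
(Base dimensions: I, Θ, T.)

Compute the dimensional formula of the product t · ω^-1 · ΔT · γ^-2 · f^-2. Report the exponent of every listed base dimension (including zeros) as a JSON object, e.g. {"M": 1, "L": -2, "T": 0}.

{"I": 0, "Θ": 1, "T": 6}

Dimensional matrix (I×Θ×T by t×ω×i×ΔT×γ×f):
  I: [ 0  0  1  0  0  0]
  Θ: [ 0  0  0  1  0  0]
  T: [ 1 -1  0  0 -1 -1]
  [I]: (1)·0+(-1)·0+(1)·0+(-2)·0+(-2)·0 = 0
  [Θ]: (1)·0+(-1)·0+(1)·1+(-2)·0+(-2)·0 = 1
  [T]: (1)·1+(-1)·-1+(1)·0+(-2)·-1+(-2)·-1 = 6
⇒ Θ T^6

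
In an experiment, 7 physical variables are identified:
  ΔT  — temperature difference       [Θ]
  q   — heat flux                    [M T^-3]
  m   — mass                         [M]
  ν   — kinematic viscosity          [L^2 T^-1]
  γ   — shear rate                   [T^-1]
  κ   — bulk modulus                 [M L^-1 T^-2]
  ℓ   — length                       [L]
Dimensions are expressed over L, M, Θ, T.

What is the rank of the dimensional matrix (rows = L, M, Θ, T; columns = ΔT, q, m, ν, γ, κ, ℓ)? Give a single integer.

4

Exponent matrix [L,M,Θ,T] × [ΔT,q,m,ν,γ,κ,ℓ]:
  L: [ 0  0  0  2  0 -1  1]
  M: [ 0  1  1  0  0  1  0]
  Θ: [ 1  0  0  0  0  0  0]
  T: [ 0 -3  0 -1 -1 -2  0]
Row reduction gives pivot columns ΔT,q,m,ν; rank = 4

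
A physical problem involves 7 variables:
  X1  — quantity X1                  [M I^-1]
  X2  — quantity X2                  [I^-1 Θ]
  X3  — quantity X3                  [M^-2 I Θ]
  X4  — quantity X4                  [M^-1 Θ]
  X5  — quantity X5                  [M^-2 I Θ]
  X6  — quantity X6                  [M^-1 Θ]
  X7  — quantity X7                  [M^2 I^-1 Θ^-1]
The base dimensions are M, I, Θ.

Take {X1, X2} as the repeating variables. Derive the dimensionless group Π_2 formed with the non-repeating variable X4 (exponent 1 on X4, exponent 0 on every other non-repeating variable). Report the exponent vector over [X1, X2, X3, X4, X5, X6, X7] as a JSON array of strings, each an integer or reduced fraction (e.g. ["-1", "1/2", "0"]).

["1", "-1", "0", "1", "0", "0", "0"]

Write exponents as rows M,I,Θ / cols X1,X2,X3,X4,X5,X6,X7:
  M: [ 1  0 -2 -1 -2 -1  2]
  I: [-1 -1  1  0  1  0 -1]
  Θ: [ 0  1  1  1  1  1 -1]
Echelon form has 2 nonzero rows (pivots: X1,X2)
Pivot set = {X1,X2}, free = {X3,X4,X5,X6,X7}
RREF:
  r0: [   1    0   -2   -1   -2   -1    2]
  r1: [   0    1    1    1    1    1   -1]
  r2: [   0    0    0    0    0    0    0]
Fix exponent of X4 at 1, X3 at 0, X5 at 0, X6 at 0, X7 at 0; solve each RREF row for its pivot's exponent:
  r0: exp(X1) + (-1)·1 = 0 ⇒ exp(X1) = 1
  r1: exp(X2) + (1)·1 = 0 ⇒ exp(X2) = -1
Π_2 = X1 · X2^-1 · X4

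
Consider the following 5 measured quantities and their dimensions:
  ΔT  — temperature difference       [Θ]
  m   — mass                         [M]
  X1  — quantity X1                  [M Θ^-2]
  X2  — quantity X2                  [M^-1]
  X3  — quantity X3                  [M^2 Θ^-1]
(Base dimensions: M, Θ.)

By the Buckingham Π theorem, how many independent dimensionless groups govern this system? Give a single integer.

3

Write exponents as rows M,Θ / cols ΔT,m,X1,X2,X3:
  M: [ 0  1  1 -1  2]
  Θ: [ 1  0 -2  0 -1]
Row reduction gives pivot columns ΔT,m; rank = 2
5 vars − rank 2 = 3 Π groups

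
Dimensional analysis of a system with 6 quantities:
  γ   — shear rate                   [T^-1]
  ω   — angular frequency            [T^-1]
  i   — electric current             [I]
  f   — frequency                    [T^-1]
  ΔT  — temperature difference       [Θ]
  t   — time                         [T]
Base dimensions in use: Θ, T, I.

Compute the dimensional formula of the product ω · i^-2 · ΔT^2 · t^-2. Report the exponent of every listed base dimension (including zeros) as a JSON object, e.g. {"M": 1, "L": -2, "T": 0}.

Exponent matrix [Θ,T,I] × [γ,ω,i,f,ΔT,t]:
  Θ: [ 0  0  0  0  1  0]
  T: [-1 -1  0 -1  0  1]
  I: [ 0  0  1  0  0  0]
  [Θ]: (1)·0+(-2)·0+(2)·1+(-2)·0 = 2
  [T]: (1)·-1+(-2)·0+(2)·0+(-2)·1 = -3
  [I]: (1)·0+(-2)·1+(2)·0+(-2)·0 = -2
⇒ Θ^2 T^-3 I^-2

{"Θ": 2, "T": -3, "I": -2}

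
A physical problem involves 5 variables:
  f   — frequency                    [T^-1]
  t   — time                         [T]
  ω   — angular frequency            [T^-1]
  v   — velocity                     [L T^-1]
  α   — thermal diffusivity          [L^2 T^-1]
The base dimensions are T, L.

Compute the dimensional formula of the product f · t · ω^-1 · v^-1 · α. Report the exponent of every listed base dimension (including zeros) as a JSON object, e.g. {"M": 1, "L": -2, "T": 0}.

Exponent matrix [T,L] × [f,t,ω,v,α]:
  T: [-1  1 -1 -1 -1]
  L: [ 0  0  0  1  2]
  [T]: (1)·-1+(1)·1+(-1)·-1+(-1)·-1+(1)·-1 = 1
  [L]: (1)·0+(1)·0+(-1)·0+(-1)·1+(1)·2 = 1
⇒ T L

{"T": 1, "L": 1}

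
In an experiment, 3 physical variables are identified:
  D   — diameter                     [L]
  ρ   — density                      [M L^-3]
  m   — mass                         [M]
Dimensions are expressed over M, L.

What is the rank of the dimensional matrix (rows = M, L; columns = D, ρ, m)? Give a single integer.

Dimensional matrix (M×L by D×ρ×m):
  M: [ 0  1  1]
  L: [ 1 -3  0]
Echelon form has 2 nonzero rows (pivots: D,ρ)

2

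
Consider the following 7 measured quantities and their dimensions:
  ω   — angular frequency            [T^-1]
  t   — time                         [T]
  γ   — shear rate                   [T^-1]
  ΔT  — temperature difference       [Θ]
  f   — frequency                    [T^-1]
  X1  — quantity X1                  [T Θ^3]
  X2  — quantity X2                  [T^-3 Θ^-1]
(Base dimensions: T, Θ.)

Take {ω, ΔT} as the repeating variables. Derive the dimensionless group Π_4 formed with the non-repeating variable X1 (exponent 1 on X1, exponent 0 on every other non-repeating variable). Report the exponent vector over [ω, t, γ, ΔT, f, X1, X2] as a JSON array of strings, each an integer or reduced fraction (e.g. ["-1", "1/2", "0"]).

["1", "0", "0", "-3", "0", "1", "0"]

Dimensional matrix (T×Θ by ω×t×γ×ΔT×f×X1×X2):
  T: [-1  1 -1  0 -1  1 -3]
  Θ: [ 0  0  0  1  0  3 -1]
Row reduction gives pivot columns ω,ΔT; rank = 2
Pivot set = {ω,ΔT}, free = {t,γ,f,X1,X2}
RREF:
  r0: [   1   -1    1    0    1   -1    3]
  r1: [   0    0    0    1    0    3   -1]
Fix exponent of X1 at 1, t at 0, γ at 0, f at 0, X2 at 0; solve each RREF row for its pivot's exponent:
  r0: exp(ω) + (-1)·1 = 0 ⇒ exp(ω) = 1
  r1: exp(ΔT) + (3)·1 = 0 ⇒ exp(ΔT) = -3
Π_4 = ω · ΔT^-3 · X1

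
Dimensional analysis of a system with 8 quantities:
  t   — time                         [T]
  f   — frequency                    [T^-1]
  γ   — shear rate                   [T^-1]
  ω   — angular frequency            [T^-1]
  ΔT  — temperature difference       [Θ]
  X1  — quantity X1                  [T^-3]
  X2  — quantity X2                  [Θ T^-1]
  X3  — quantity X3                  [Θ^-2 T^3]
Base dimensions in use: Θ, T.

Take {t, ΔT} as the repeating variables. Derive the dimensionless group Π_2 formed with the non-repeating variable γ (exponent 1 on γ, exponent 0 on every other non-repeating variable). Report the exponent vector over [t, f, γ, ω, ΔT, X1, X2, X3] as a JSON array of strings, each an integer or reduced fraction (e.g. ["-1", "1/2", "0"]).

Dimensional matrix (Θ×T by t×f×γ×ω×ΔT×X1×X2×X3):
  Θ: [ 0  0  0  0  1  0  1 -2]
  T: [ 1 -1 -1 -1  0 -3 -1  3]
Row reduction gives pivot columns t,ΔT; rank = 2
Pivot set = {t,ΔT}, free = {f,γ,ω,X1,X2,X3}
RREF:
  r0: [   1   -1   -1   -1    0   -3   -1    3]
  r1: [   0    0    0    0    1    0    1   -2]
Fix exponent of γ at 1, f at 0, ω at 0, X1 at 0, X2 at 0, X3 at 0; solve each RREF row for its pivot's exponent:
  r0: exp(t) + (-1)·1 = 0 ⇒ exp(t) = 1
  r1: exp(ΔT) + (0)·1 = 0 ⇒ exp(ΔT) = 0
Π_2 = t · γ

["1", "0", "1", "0", "0", "0", "0", "0"]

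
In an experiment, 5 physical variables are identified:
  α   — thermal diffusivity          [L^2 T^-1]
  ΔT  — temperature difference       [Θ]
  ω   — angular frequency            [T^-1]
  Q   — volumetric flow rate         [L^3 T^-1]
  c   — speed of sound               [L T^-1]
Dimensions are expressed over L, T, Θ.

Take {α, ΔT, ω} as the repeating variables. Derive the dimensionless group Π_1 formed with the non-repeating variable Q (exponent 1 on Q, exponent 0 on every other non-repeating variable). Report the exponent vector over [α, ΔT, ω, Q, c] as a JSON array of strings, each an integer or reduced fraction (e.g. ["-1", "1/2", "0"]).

Dimensional matrix (L×T×Θ by α×ΔT×ω×Q×c):
  L: [ 2  0  0  3  1]
  T: [-1  0 -1 -1 -1]
  Θ: [ 0  1  0  0  0]
Row reduction gives pivot columns α,ΔT,ω; rank = 3
Repeat: α,ΔT,ω; free: Q,c
RREF:
  r0: [   1    0    0  3/2  1/2]
  r1: [   0    1    0    0    0]
  r2: [   0    0    1 -1/2  1/2]
Fix exponent of Q at 1, c at 0; solve each RREF row for its pivot's exponent:
  r0: exp(α) + (3/2)·1 = 0 ⇒ exp(α) = -3/2
  r1: exp(ΔT) + (0)·1 = 0 ⇒ exp(ΔT) = 0
  r2: exp(ω) + (-1/2)·1 = 0 ⇒ exp(ω) = 1/2
Π_1 = α^(-3/2) · ω^(1/2) · Q

["-3/2", "0", "1/2", "1", "0"]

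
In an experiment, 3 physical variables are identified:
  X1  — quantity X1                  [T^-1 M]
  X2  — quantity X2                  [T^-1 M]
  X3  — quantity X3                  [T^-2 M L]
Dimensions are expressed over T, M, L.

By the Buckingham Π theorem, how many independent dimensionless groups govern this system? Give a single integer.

Exponent matrix [T,M,L] × [X1,X2,X3]:
  T: [-1 -1 -2]
  M: [ 1  1  1]
  L: [ 0  0  1]
Echelon form has 2 nonzero rows (pivots: X1,X3)
Π count = n − r = 3 − 2 = 1

1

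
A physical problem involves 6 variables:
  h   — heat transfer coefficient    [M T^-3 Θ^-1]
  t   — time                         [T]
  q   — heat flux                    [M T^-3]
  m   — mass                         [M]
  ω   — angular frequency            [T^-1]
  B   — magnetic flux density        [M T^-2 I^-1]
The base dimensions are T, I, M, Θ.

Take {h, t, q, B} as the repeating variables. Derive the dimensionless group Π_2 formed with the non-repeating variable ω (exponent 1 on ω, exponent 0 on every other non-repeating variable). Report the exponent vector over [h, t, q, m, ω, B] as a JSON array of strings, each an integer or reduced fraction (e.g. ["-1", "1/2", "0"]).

["0", "1", "0", "0", "1", "0"]

Dimensional matrix (T×I×M×Θ by h×t×q×m×ω×B):
  T: [-3  1 -3  0 -1 -2]
  I: [ 0  0  0  0  0 -1]
  M: [ 1  0  1  1  0  1]
  Θ: [-1  0  0  0  0  0]
Echelon form has 4 nonzero rows (pivots: h,t,q,B)
Pivot set = {h,t,q,B}, free = {m,ω}
RREF:
  r0: [   1    0    0    0    0    0]
  r1: [   0    1    0    3   -1    0]
  r2: [   0    0    1    1    0    0]
  r3: [   0    0    0    0    0    1]
Fix exponent of ω at 1, m at 0; solve each RREF row for its pivot's exponent:
  r0: exp(h) + (0)·1 = 0 ⇒ exp(h) = 0
  r1: exp(t) + (-1)·1 = 0 ⇒ exp(t) = 1
  r2: exp(q) + (0)·1 = 0 ⇒ exp(q) = 0
  r3: exp(B) + (0)·1 = 0 ⇒ exp(B) = 0
Π_2 = t · ω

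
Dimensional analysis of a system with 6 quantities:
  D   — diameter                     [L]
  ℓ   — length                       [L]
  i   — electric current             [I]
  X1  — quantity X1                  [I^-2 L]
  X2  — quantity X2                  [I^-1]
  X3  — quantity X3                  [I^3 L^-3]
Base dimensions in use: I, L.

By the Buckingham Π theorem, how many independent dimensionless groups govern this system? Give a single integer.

4

Exponent matrix [I,L] × [D,ℓ,i,X1,X2,X3]:
  I: [ 0  0  1 -2 -1  3]
  L: [ 1  1  0  1  0 -3]
RREF → pivots at {D,i} ⇒ r = 2
n=6, r=2 ⇒ 4 dimensionless groups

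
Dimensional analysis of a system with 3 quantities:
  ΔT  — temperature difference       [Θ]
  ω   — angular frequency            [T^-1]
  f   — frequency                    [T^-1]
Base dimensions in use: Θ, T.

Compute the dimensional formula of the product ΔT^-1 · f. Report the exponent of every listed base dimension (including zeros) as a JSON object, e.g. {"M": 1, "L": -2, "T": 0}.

Dimensional matrix (Θ×T by ΔT×ω×f):
  Θ: [ 1  0  0]
  T: [ 0 -1 -1]
  [Θ]: (-1)·1+(1)·0 = -1
  [T]: (-1)·0+(1)·-1 = -1
⇒ Θ^-1 T^-1

{"Θ": -1, "T": -1}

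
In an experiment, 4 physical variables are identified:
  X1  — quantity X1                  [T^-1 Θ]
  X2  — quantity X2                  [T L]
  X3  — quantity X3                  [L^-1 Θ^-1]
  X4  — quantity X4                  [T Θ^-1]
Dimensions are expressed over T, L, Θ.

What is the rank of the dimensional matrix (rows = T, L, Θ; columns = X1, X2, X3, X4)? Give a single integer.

2

Dimensional matrix (T×L×Θ by X1×X2×X3×X4):
  T: [-1  1  0  1]
  L: [ 0  1 -1  0]
  Θ: [ 1  0 -1 -1]
RREF → pivots at {X1,X2} ⇒ r = 2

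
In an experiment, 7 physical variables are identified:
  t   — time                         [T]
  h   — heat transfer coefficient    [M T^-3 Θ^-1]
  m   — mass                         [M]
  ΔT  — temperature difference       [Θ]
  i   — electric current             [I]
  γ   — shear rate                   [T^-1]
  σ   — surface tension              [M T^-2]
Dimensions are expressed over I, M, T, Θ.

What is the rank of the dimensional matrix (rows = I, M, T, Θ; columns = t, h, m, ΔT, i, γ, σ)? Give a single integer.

4

Write exponents as rows I,M,T,Θ / cols t,h,m,ΔT,i,γ,σ:
  I: [ 0  0  0  0  1  0  0]
  M: [ 0  1  1  0  0  0  1]
  T: [ 1 -3  0  0  0 -1 -2]
  Θ: [ 0 -1  0  1  0  0  0]
Echelon form has 4 nonzero rows (pivots: t,h,m,i)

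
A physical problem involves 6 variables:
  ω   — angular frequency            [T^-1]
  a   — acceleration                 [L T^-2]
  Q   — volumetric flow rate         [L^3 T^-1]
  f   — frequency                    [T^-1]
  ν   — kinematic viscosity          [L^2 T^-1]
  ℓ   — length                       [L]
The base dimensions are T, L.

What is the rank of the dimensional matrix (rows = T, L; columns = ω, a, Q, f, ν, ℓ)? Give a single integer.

2

Write exponents as rows T,L / cols ω,a,Q,f,ν,ℓ:
  T: [-1 -2 -1 -1 -1  0]
  L: [ 0  1  3  0  2  1]
Echelon form has 2 nonzero rows (pivots: ω,a)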